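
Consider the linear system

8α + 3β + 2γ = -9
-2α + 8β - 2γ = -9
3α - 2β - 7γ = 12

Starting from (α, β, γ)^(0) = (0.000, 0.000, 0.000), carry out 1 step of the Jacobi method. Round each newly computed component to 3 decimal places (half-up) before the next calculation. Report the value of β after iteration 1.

-1.125

Iteration 1:
  α = (-9 - (3)·0.000 - (2)·0.000) / (8) = -1.125
  β = (-9 - (-2)·0.000 - (-2)·0.000) / (8) = -1.125
  γ = (12 - (3)·0.000 - (-2)·0.000) / (-7) = -1.714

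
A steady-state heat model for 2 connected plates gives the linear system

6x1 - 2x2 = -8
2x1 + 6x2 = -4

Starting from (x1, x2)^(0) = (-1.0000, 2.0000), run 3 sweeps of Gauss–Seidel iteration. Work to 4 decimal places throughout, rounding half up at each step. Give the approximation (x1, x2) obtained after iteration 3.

Iteration 1:
  x1 = (-8 - (-2)·2.0000) / (6) = -0.6667
  x2 = (-4 - (2)·-0.6667) / (6) = -0.4444
Iteration 2:
  x1 = (-8 - (-2)·-0.4444) / (6) = -1.4815
  x2 = (-4 - (2)·-1.4815) / (6) = -0.1728
Iteration 3:
  x1 = (-8 - (-2)·-0.1728) / (6) = -1.3909
  x2 = (-4 - (2)·-1.3909) / (6) = -0.2030

(-1.3909, -0.2030)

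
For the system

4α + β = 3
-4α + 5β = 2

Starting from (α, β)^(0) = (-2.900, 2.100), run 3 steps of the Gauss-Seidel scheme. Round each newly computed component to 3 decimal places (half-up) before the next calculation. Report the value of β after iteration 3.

0.823

Iteration 1:
  α = (3 - (1)·2.100) / (4) = 0.225
  β = (2 - (-4)·0.225) / (5) = 0.580
Iteration 2:
  α = (3 - (1)·0.580) / (4) = 0.605
  β = (2 - (-4)·0.605) / (5) = 0.884
Iteration 3:
  α = (3 - (1)·0.884) / (4) = 0.529
  β = (2 - (-4)·0.529) / (5) = 0.823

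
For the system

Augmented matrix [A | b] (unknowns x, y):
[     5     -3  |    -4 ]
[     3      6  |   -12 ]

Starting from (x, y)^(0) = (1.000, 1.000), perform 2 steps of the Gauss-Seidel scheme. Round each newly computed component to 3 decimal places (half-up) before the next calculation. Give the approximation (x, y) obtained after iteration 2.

(-1.940, -1.030)

Iteration 1:
  x = (-4 - (-3)·1.000) / (5) = -0.200
  y = (-12 - (3)·-0.200) / (6) = -1.900
Iteration 2:
  x = (-4 - (-3)·-1.900) / (5) = -1.940
  y = (-12 - (3)·-1.940) / (6) = -1.030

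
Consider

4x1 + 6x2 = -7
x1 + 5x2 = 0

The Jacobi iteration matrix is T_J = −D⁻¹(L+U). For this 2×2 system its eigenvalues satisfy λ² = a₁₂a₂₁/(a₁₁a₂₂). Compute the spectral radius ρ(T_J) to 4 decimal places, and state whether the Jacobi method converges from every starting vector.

a₁₂a₂₁/(a₁₁a₂₂) = (6)·(1) / ((4)·(5)) = 0.300000
ρ = √|0.300000| = √0.300000 = 0.5477
ρ < 1, so Jacobi converges

0.5477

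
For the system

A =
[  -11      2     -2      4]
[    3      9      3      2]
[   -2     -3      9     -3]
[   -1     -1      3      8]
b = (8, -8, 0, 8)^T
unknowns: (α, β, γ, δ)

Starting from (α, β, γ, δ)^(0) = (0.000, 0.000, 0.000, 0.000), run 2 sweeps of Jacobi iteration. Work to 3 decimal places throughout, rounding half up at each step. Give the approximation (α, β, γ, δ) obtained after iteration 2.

Iteration 1:
  α = (8 - (2)·0.000 - (-2)·0.000 - (4)·0.000) / (-11) = -0.727
  β = (-8 - (3)·0.000 - (3)·0.000 - (2)·0.000) / (9) = -0.889
  γ = (0 - (-2)·0.000 - (-3)·0.000 - (-3)·0.000) / (9) = 0.000
  δ = (8 - (-1)·0.000 - (-1)·0.000 - (3)·0.000) / (8) = 1.000
Iteration 2:
  α = (8 - (2)·-0.889 - (-2)·0.000 - (4)·1.000) / (-11) = -0.525
  β = (-8 - (3)·-0.727 - (3)·0.000 - (2)·1.000) / (9) = -0.869
  γ = (0 - (-2)·-0.727 - (-3)·-0.889 - (-3)·1.000) / (9) = -0.125
  δ = (8 - (-1)·-0.727 - (-1)·-0.889 - (3)·0.000) / (8) = 0.798

(-0.525, -0.869, -0.125, 0.798)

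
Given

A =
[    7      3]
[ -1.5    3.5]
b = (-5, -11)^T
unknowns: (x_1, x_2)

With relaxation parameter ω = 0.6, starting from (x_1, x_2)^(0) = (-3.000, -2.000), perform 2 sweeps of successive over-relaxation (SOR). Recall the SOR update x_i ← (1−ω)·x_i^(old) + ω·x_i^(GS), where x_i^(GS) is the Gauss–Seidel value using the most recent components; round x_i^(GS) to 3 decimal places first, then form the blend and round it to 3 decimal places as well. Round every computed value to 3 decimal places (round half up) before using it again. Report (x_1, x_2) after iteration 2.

(-0.110, -3.103)

Iteration 1:
  x_1: GS value = (-5 - (3)·-2.000) / (7) = 0.143;  x_1 ← (1−ω)·-3.000 + ω·0.143 = -1.114
  x_2: GS value = (-11 - (-1.5)·-1.114) / (3.5) = -3.620;  x_2 ← (1−ω)·-2.000 + ω·-3.620 = -2.972
Iteration 2:
  x_1: GS value = (-5 - (3)·-2.972) / (7) = 0.559;  x_1 ← (1−ω)·-1.114 + ω·0.559 = -0.110
  x_2: GS value = (-11 - (-1.5)·-0.110) / (3.5) = -3.190;  x_2 ← (1−ω)·-2.972 + ω·-3.190 = -3.103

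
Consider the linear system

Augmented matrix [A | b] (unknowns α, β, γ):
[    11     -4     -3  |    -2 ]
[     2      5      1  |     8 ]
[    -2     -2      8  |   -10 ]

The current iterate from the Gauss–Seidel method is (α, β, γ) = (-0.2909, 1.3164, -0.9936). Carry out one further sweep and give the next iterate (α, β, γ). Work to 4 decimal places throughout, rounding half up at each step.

One sweep:
  α = (-2 - (-4)·1.3164 - (-3)·-0.9936) / (11) = 0.0259
  β = (8 - (2)·0.0259 - (1)·-0.9936) / (5) = 1.7884
  γ = (-10 - (-2)·0.0259 - (-2)·1.7884) / (8) = -0.7964

(0.0259, 1.7884, -0.7964)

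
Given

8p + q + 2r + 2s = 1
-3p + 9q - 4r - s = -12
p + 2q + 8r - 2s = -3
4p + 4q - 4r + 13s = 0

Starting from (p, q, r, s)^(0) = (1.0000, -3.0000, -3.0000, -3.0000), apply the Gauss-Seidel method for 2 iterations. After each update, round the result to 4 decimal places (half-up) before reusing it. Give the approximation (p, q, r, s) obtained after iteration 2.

Iteration 1:
  p = (1 - (1)·-3.0000 - (2)·-3.0000 - (2)·-3.0000) / (8) = 2.0000
  q = (-12 - (-3)·2.0000 - (-4)·-3.0000 - (-1)·-3.0000) / (9) = -2.3333
  r = (-3 - (1)·2.0000 - (2)·-2.3333 - (-2)·-3.0000) / (8) = -0.7917
  s = (0 - (4)·2.0000 - (4)·-2.3333 - (-4)·-0.7917) / (13) = -0.1410
Iteration 2:
  p = (1 - (1)·-2.3333 - (2)·-0.7917 - (2)·-0.1410) / (8) = 0.6498
  q = (-12 - (-3)·0.6498 - (-4)·-0.7917 - (-1)·-0.1410) / (9) = -1.4843
  r = (-3 - (1)·0.6498 - (2)·-1.4843 - (-2)·-0.1410) / (8) = -0.1204
  s = (0 - (4)·0.6498 - (4)·-1.4843 - (-4)·-0.1204) / (13) = 0.2197

(0.6498, -1.4843, -0.1204, 0.2197)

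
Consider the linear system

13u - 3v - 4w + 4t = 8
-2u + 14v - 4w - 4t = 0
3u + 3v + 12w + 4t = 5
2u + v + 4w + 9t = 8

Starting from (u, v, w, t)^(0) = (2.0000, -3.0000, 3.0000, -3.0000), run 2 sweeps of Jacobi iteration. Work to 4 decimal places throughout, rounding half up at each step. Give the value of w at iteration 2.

Iteration 1:
  u = (8 - (-3)·-3.0000 - (-4)·3.0000 - (4)·-3.0000) / (13) = 1.7692
  v = (0 - (-2)·2.0000 - (-4)·3.0000 - (-4)·-3.0000) / (14) = 0.2857
  w = (5 - (3)·2.0000 - (3)·-3.0000 - (4)·-3.0000) / (12) = 1.6667
  t = (8 - (2)·2.0000 - (1)·-3.0000 - (4)·3.0000) / (9) = -0.5556
Iteration 2:
  u = (8 - (-3)·0.2857 - (-4)·1.6667 - (4)·-0.5556) / (13) = 1.3651
  v = (0 - (-2)·1.7692 - (-4)·1.6667 - (-4)·-0.5556) / (14) = 0.5702
  w = (5 - (3)·1.7692 - (3)·0.2857 - (4)·-0.5556) / (12) = 0.0881
  t = (8 - (2)·1.7692 - (1)·0.2857 - (4)·1.6667) / (9) = -0.2768

0.0881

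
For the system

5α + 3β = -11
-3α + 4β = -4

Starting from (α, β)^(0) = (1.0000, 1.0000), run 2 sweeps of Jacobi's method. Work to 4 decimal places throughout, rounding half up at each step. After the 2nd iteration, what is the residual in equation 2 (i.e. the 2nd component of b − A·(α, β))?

2.2500

Iteration 1:
  α = (-11 - (3)·1.0000) / (5) = -2.8000
  β = (-4 - (-3)·1.0000) / (4) = -0.2500
Iteration 2:
  α = (-11 - (3)·-0.2500) / (5) = -2.0500
  β = (-4 - (-3)·-2.8000) / (4) = -3.1000
Residual b − A·x = (8.5500, 2.2500)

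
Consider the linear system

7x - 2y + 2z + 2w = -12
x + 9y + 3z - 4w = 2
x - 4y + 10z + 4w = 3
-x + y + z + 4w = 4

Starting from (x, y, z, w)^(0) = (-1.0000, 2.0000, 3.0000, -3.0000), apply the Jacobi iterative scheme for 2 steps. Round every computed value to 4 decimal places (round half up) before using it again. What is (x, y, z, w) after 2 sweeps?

Iteration 1:
  x = (-12 - (-2)·2.0000 - (2)·3.0000 - (2)·-3.0000) / (7) = -1.1429
  y = (2 - (1)·-1.0000 - (3)·3.0000 - (-4)·-3.0000) / (9) = -2.0000
  z = (3 - (1)·-1.0000 - (-4)·2.0000 - (4)·-3.0000) / (10) = 2.4000
  w = (4 - (-1)·-1.0000 - (1)·2.0000 - (1)·3.0000) / (4) = -0.5000
Iteration 2:
  x = (-12 - (-2)·-2.0000 - (2)·2.4000 - (2)·-0.5000) / (7) = -2.8286
  y = (2 - (1)·-1.1429 - (3)·2.4000 - (-4)·-0.5000) / (9) = -0.6730
  z = (3 - (1)·-1.1429 - (-4)·-2.0000 - (4)·-0.5000) / (10) = -0.1857
  w = (4 - (-1)·-1.1429 - (1)·-2.0000 - (1)·2.4000) / (4) = 0.6143

(-2.8286, -0.6730, -0.1857, 0.6143)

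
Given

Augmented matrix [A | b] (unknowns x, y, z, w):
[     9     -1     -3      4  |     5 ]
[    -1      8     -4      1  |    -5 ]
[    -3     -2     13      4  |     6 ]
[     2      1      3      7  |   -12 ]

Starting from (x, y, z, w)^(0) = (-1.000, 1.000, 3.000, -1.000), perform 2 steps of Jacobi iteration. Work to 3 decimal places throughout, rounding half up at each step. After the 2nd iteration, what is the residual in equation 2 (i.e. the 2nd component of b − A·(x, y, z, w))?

Iteration 1:
  x = (5 - (-1)·1.000 - (-3)·3.000 - (4)·-1.000) / (9) = 2.111
  y = (-5 - (-1)·-1.000 - (-4)·3.000 - (1)·-1.000) / (8) = 0.875
  z = (6 - (-3)·-1.000 - (-2)·1.000 - (4)·-1.000) / (13) = 0.692
  w = (-12 - (2)·-1.000 - (1)·1.000 - (3)·3.000) / (7) = -2.857
Iteration 2:
  x = (5 - (-1)·0.875 - (-3)·0.692 - (4)·-2.857) / (9) = 2.153
  y = (-5 - (-1)·2.111 - (-4)·0.692 - (1)·-2.857) / (8) = 0.342
  z = (6 - (-3)·2.111 - (-2)·0.875 - (4)·-2.857) / (13) = 1.962
  w = (-12 - (2)·2.111 - (1)·0.875 - (3)·0.692) / (7) = -2.739
Residual b − A·x = (2.807, 5.004, -1.407, -3.361)

5.004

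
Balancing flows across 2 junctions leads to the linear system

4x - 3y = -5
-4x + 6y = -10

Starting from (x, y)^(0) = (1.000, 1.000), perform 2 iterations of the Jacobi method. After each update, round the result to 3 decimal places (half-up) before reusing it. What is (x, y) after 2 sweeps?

Iteration 1:
  x = (-5 - (-3)·1.000) / (4) = -0.500
  y = (-10 - (-4)·1.000) / (6) = -1.000
Iteration 2:
  x = (-5 - (-3)·-1.000) / (4) = -2.000
  y = (-10 - (-4)·-0.500) / (6) = -2.000

(-2.000, -2.000)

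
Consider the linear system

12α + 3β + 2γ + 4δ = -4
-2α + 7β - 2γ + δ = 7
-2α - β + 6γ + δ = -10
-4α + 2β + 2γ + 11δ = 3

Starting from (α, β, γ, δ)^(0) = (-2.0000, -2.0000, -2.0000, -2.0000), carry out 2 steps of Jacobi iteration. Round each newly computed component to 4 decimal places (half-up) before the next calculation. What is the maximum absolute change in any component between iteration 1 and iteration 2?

1.2378

Iteration 1:
  α = (-4 - (3)·-2.0000 - (2)·-2.0000 - (4)·-2.0000) / (12) = 1.1667
  β = (7 - (-2)·-2.0000 - (-2)·-2.0000 - (1)·-2.0000) / (7) = 0.1429
  γ = (-10 - (-2)·-2.0000 - (-1)·-2.0000 - (1)·-2.0000) / (6) = -2.3333
  δ = (3 - (-4)·-2.0000 - (2)·-2.0000 - (2)·-2.0000) / (11) = 0.2727
Iteration 2:
  α = (-4 - (3)·0.1429 - (2)·-2.3333 - (4)·0.2727) / (12) = -0.0711
  β = (7 - (-2)·1.1667 - (-2)·-2.3333 - (1)·0.2727) / (7) = 0.6277
  γ = (-10 - (-2)·1.1667 - (-1)·0.1429 - (1)·0.2727) / (6) = -1.2994
  δ = (3 - (-4)·1.1667 - (2)·0.1429 - (2)·-2.3333) / (11) = 1.0952
Change: (-1.2378, 0.4848, 1.0339, 0.8225) → max |·| = 1.2378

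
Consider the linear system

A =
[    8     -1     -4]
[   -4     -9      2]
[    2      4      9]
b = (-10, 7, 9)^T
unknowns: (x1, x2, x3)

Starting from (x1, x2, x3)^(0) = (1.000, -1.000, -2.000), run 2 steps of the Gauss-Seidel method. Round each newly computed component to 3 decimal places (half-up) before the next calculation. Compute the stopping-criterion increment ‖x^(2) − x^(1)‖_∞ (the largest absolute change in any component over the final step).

1.905

Iteration 1:
  x1 = (-10 - (-1)·-1.000 - (-4)·-2.000) / (8) = -2.375
  x2 = (7 - (-4)·-2.375 - (2)·-2.000) / (-9) = -0.167
  x3 = (9 - (2)·-2.375 - (4)·-0.167) / (9) = 1.602
Iteration 2:
  x1 = (-10 - (-1)·-0.167 - (-4)·1.602) / (8) = -0.470
  x2 = (7 - (-4)·-0.470 - (2)·1.602) / (-9) = -0.213
  x3 = (9 - (2)·-0.470 - (4)·-0.213) / (9) = 1.199
Change: (1.905, -0.046, -0.403) → max |·| = 1.905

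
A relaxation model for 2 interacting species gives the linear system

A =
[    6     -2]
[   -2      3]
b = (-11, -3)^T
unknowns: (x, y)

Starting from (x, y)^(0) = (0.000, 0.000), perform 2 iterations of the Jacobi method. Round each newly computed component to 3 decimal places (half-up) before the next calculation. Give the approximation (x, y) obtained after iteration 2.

Iteration 1:
  x = (-11 - (-2)·0.000) / (6) = -1.833
  y = (-3 - (-2)·0.000) / (3) = -1.000
Iteration 2:
  x = (-11 - (-2)·-1.000) / (6) = -2.167
  y = (-3 - (-2)·-1.833) / (3) = -2.222

(-2.167, -2.222)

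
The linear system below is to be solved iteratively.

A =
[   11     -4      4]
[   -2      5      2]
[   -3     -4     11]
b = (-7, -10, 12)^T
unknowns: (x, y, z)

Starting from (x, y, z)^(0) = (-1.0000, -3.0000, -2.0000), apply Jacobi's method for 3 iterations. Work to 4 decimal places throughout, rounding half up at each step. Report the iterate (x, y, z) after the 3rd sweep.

(-1.5554, -2.5422, -0.0473)

Iteration 1:
  x = (-7 - (-4)·-3.0000 - (4)·-2.0000) / (11) = -1.0000
  y = (-10 - (-2)·-1.0000 - (2)·-2.0000) / (5) = -1.6000
  z = (12 - (-3)·-1.0000 - (-4)·-3.0000) / (11) = -0.2727
Iteration 2:
  x = (-7 - (-4)·-1.6000 - (4)·-0.2727) / (11) = -1.1190
  y = (-10 - (-2)·-1.0000 - (2)·-0.2727) / (5) = -2.2909
  z = (12 - (-3)·-1.0000 - (-4)·-1.6000) / (11) = 0.2364
Iteration 3:
  x = (-7 - (-4)·-2.2909 - (4)·0.2364) / (11) = -1.5554
  y = (-10 - (-2)·-1.1190 - (2)·0.2364) / (5) = -2.5422
  z = (12 - (-3)·-1.1190 - (-4)·-2.2909) / (11) = -0.0473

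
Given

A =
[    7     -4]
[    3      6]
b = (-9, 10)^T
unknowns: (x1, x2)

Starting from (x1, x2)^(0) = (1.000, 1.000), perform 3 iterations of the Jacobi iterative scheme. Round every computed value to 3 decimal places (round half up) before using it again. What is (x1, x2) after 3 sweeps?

Iteration 1:
  x1 = (-9 - (-4)·1.000) / (7) = -0.714
  x2 = (10 - (3)·1.000) / (6) = 1.167
Iteration 2:
  x1 = (-9 - (-4)·1.167) / (7) = -0.619
  x2 = (10 - (3)·-0.714) / (6) = 2.024
Iteration 3:
  x1 = (-9 - (-4)·2.024) / (7) = -0.129
  x2 = (10 - (3)·-0.619) / (6) = 1.976

(-0.129, 1.976)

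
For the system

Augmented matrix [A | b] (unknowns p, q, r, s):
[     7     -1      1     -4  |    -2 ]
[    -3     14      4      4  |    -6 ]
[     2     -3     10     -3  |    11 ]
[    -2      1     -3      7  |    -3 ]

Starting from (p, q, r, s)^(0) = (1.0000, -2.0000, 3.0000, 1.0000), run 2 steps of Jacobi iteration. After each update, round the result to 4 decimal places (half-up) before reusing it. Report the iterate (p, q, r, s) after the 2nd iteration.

Iteration 1:
  p = (-2 - (-1)·-2.0000 - (1)·3.0000 - (-4)·1.0000) / (7) = -0.4286
  q = (-6 - (-3)·1.0000 - (4)·3.0000 - (4)·1.0000) / (14) = -1.3571
  r = (11 - (2)·1.0000 - (-3)·-2.0000 - (-3)·1.0000) / (10) = 0.6000
  s = (-3 - (-2)·1.0000 - (1)·-2.0000 - (-3)·3.0000) / (7) = 1.4286
Iteration 2:
  p = (-2 - (-1)·-1.3571 - (1)·0.6000 - (-4)·1.4286) / (7) = 0.2510
  q = (-6 - (-3)·-0.4286 - (4)·0.6000 - (4)·1.4286) / (14) = -1.1000
  r = (11 - (2)·-0.4286 - (-3)·-1.3571 - (-3)·1.4286) / (10) = 1.2072
  s = (-3 - (-2)·-0.4286 - (1)·-1.3571 - (-3)·0.6000) / (7) = -0.1000

(0.2510, -1.1000, 1.2072, -0.1000)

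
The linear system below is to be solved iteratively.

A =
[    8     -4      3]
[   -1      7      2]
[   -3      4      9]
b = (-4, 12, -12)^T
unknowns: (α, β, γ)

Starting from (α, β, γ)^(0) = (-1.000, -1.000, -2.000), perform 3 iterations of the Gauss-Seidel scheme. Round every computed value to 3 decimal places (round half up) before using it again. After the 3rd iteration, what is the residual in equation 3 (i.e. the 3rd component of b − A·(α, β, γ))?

Iteration 1:
  α = (-4 - (-4)·-1.000 - (3)·-2.000) / (8) = -0.250
  β = (12 - (-1)·-0.250 - (2)·-2.000) / (7) = 2.250
  γ = (-12 - (-3)·-0.250 - (4)·2.250) / (9) = -2.417
Iteration 2:
  α = (-4 - (-4)·2.250 - (3)·-2.417) / (8) = 1.531
  β = (12 - (-1)·1.531 - (2)·-2.417) / (7) = 2.624
  γ = (-12 - (-3)·1.531 - (4)·2.624) / (9) = -1.989
Iteration 3:
  α = (-4 - (-4)·2.624 - (3)·-1.989) / (8) = 1.558
  β = (12 - (-1)·1.558 - (2)·-1.989) / (7) = 2.505
  γ = (-12 - (-3)·1.558 - (4)·2.505) / (9) = -1.927
Residual b − A·x = (-0.663, -0.123, -0.003)

-0.003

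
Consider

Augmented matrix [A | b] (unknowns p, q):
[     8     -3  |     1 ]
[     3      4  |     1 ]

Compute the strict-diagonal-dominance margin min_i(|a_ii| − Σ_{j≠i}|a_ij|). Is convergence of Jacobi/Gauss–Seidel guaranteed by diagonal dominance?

row 1: |8| − (3) = 5
row 2: |4| − (3) = 1
minimum over rows = 1 → strictly diagonally dominant (convergence guaranteed)

1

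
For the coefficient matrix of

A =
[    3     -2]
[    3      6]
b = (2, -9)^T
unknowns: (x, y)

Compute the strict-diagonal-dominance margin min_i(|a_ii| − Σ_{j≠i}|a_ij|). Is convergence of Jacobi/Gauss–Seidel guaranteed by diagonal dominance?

1

row 1: |3| − (2) = 1
row 2: |6| − (3) = 3
minimum over rows = 1 → strictly diagonally dominant (convergence guaranteed)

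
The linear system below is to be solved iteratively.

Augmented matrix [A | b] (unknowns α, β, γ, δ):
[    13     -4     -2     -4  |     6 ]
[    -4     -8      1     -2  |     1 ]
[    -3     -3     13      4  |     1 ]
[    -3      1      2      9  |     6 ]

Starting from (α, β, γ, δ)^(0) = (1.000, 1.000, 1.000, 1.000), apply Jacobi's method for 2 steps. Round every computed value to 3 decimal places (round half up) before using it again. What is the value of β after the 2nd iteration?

-0.878

Iteration 1:
  α = (6 - (-4)·1.000 - (-2)·1.000 - (-4)·1.000) / (13) = 1.231
  β = (1 - (-4)·1.000 - (1)·1.000 - (-2)·1.000) / (-8) = -0.750
  γ = (1 - (-3)·1.000 - (-3)·1.000 - (4)·1.000) / (13) = 0.231
  δ = (6 - (-3)·1.000 - (1)·1.000 - (2)·1.000) / (9) = 0.667
Iteration 2:
  α = (6 - (-4)·-0.750 - (-2)·0.231 - (-4)·0.667) / (13) = 0.472
  β = (1 - (-4)·1.231 - (1)·0.231 - (-2)·0.667) / (-8) = -0.878
  γ = (1 - (-3)·1.231 - (-3)·-0.750 - (4)·0.667) / (13) = -0.017
  δ = (6 - (-3)·1.231 - (1)·-0.750 - (2)·0.231) / (9) = 1.109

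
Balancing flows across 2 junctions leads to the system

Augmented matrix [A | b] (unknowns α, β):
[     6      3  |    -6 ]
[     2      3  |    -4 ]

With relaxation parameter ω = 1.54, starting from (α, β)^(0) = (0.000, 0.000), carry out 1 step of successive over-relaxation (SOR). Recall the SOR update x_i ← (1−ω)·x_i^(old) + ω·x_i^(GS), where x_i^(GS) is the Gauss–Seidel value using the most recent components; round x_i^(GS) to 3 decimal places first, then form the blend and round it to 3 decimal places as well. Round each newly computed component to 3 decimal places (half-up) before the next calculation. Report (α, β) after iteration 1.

Iteration 1:
  α: GS value = (-6 - (3)·0.000) / (6) = -1.000;  α ← (1−ω)·0.000 + ω·-1.000 = -1.540
  β: GS value = (-4 - (2)·-1.540) / (3) = -0.307;  β ← (1−ω)·0.000 + ω·-0.307 = -0.473

(-1.540, -0.473)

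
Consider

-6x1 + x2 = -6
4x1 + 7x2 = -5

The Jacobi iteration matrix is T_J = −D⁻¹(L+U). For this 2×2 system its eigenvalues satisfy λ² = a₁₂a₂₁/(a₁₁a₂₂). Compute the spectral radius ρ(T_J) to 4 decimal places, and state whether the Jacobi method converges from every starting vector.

a₁₂a₂₁/(a₁₁a₂₂) = (1)·(4) / ((-6)·(7)) = -0.095238
ρ = √|-0.095238| = √0.095238 = 0.3086
ρ < 1, so Jacobi converges

0.3086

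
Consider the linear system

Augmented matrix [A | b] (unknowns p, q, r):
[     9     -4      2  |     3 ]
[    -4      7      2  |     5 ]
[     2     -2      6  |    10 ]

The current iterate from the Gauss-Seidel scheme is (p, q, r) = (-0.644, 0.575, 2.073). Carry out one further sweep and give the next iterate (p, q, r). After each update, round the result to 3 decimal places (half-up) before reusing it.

(0.128, 0.195, 1.689)

One sweep:
  p = (3 - (-4)·0.575 - (2)·2.073) / (9) = 0.128
  q = (5 - (-4)·0.128 - (2)·2.073) / (7) = 0.195
  r = (10 - (2)·0.128 - (-2)·0.195) / (6) = 1.689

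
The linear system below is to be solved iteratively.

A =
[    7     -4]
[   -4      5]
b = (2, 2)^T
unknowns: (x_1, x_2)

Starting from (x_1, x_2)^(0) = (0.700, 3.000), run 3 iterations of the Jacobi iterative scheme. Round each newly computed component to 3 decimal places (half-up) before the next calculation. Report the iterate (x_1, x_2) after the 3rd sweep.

Iteration 1:
  x_1 = (2 - (-4)·3.000) / (7) = 2.000
  x_2 = (2 - (-4)·0.700) / (5) = 0.960
Iteration 2:
  x_1 = (2 - (-4)·0.960) / (7) = 0.834
  x_2 = (2 - (-4)·2.000) / (5) = 2.000
Iteration 3:
  x_1 = (2 - (-4)·2.000) / (7) = 1.429
  x_2 = (2 - (-4)·0.834) / (5) = 1.067

(1.429, 1.067)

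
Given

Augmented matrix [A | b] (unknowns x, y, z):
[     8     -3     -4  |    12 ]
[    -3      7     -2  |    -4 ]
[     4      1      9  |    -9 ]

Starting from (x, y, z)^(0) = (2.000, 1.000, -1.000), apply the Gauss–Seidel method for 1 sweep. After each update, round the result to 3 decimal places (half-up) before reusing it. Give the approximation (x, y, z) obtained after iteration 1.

(1.375, -0.268, -1.581)

Iteration 1:
  x = (12 - (-3)·1.000 - (-4)·-1.000) / (8) = 1.375
  y = (-4 - (-3)·1.375 - (-2)·-1.000) / (7) = -0.268
  z = (-9 - (4)·1.375 - (1)·-0.268) / (9) = -1.581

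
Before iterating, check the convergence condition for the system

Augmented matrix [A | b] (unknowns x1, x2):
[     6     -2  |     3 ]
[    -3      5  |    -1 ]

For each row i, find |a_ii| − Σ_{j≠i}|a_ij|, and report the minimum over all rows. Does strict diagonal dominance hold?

row 1: |6| − (2) = 4
row 2: |5| − (3) = 2
minimum over rows = 2 → strictly diagonally dominant (convergence guaranteed)

2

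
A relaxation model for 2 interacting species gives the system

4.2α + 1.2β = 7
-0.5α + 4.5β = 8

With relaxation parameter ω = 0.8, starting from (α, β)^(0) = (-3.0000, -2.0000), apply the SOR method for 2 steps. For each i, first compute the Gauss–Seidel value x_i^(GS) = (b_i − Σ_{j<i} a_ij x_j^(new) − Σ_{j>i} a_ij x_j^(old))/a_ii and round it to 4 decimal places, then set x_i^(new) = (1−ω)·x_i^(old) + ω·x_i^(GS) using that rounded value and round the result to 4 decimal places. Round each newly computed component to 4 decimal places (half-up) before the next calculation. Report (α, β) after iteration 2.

(1.3136, 1.7646)

Iteration 1:
  α: GS value = (7 - (1.2)·-2.0000) / (4.2) = 2.2381;  α ← (1−ω)·-3.0000 + ω·2.2381 = 1.1905
  β: GS value = (8 - (-0.5)·1.1905) / (4.5) = 1.9101;  β ← (1−ω)·-2.0000 + ω·1.9101 = 1.1281
Iteration 2:
  α: GS value = (7 - (1.2)·1.1281) / (4.2) = 1.3444;  α ← (1−ω)·1.1905 + ω·1.3444 = 1.3136
  β: GS value = (8 - (-0.5)·1.3136) / (4.5) = 1.9237;  β ← (1−ω)·1.1281 + ω·1.9237 = 1.7646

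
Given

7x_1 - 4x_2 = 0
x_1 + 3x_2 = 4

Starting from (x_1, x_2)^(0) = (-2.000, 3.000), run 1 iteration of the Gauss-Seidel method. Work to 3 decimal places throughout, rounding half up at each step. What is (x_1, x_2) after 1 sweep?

(1.714, 0.762)

Iteration 1:
  x_1 = (0 - (-4)·3.000) / (7) = 1.714
  x_2 = (4 - (1)·1.714) / (3) = 0.762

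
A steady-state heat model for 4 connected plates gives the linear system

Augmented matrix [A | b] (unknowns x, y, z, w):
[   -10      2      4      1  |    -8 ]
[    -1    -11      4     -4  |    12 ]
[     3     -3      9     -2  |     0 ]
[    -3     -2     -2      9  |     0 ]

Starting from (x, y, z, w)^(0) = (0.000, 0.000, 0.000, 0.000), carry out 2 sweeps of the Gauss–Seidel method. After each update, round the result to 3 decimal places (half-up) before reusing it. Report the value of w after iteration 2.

Iteration 1:
  x = (-8 - (2)·0.000 - (4)·0.000 - (1)·0.000) / (-10) = 0.800
  y = (12 - (-1)·0.800 - (4)·0.000 - (-4)·0.000) / (-11) = -1.164
  z = (0 - (3)·0.800 - (-3)·-1.164 - (-2)·0.000) / (9) = -0.655
  w = (0 - (-3)·0.800 - (-2)·-1.164 - (-2)·-0.655) / (9) = -0.138
Iteration 2:
  x = (-8 - (2)·-1.164 - (4)·-0.655 - (1)·-0.138) / (-10) = 0.291
  y = (12 - (-1)·0.291 - (4)·-0.655 - (-4)·-0.138) / (-11) = -1.305
  z = (0 - (3)·0.291 - (-3)·-1.305 - (-2)·-0.138) / (9) = -0.563
  w = (0 - (-3)·0.291 - (-2)·-1.305 - (-2)·-0.563) / (9) = -0.318

-0.318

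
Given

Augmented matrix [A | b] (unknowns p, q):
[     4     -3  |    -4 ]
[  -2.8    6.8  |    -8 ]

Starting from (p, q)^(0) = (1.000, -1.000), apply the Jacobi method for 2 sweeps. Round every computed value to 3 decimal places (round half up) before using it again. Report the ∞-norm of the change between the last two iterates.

Iteration 1:
  p = (-4 - (-3)·-1.000) / (4) = -1.750
  q = (-8 - (-2.8)·1.000) / (6.8) = -0.765
Iteration 2:
  p = (-4 - (-3)·-0.765) / (4) = -1.574
  q = (-8 - (-2.8)·-1.750) / (6.8) = -1.897
Change: (0.176, -1.132) → max |·| = 1.132

1.132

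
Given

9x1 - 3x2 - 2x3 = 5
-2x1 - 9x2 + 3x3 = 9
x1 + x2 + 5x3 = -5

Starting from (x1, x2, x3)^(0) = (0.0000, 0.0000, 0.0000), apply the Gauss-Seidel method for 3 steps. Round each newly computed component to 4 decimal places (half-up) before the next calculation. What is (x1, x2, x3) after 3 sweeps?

Iteration 1:
  x1 = (5 - (-3)·0.0000 - (-2)·0.0000) / (9) = 0.5556
  x2 = (9 - (-2)·0.5556 - (3)·0.0000) / (-9) = -1.1235
  x3 = (-5 - (1)·0.5556 - (1)·-1.1235) / (5) = -0.8864
Iteration 2:
  x1 = (5 - (-3)·-1.1235 - (-2)·-0.8864) / (9) = -0.0159
  x2 = (9 - (-2)·-0.0159 - (3)·-0.8864) / (-9) = -1.2919
  x3 = (-5 - (1)·-0.0159 - (1)·-1.2919) / (5) = -0.7384
Iteration 3:
  x1 = (5 - (-3)·-1.2919 - (-2)·-0.7384) / (9) = -0.0392
  x2 = (9 - (-2)·-0.0392 - (3)·-0.7384) / (-9) = -1.2374
  x3 = (-5 - (1)·-0.0392 - (1)·-1.2374) / (5) = -0.7447

(-0.0392, -1.2374, -0.7447)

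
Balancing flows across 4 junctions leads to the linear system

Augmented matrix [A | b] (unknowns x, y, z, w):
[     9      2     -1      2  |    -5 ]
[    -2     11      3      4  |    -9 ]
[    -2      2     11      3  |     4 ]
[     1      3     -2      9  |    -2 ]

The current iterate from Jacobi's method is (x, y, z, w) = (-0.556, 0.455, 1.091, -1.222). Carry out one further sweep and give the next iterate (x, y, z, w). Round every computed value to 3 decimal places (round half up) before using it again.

(-0.264, -0.772, 0.513, -0.070)

One sweep:
  x = (-5 - (2)·0.455 - (-1)·1.091 - (2)·-1.222) / (9) = -0.264
  y = (-9 - (-2)·-0.556 - (3)·1.091 - (4)·-1.222) / (11) = -0.772
  z = (4 - (-2)·-0.556 - (2)·0.455 - (3)·-1.222) / (11) = 0.513
  w = (-2 - (1)·-0.556 - (3)·0.455 - (-2)·1.091) / (9) = -0.070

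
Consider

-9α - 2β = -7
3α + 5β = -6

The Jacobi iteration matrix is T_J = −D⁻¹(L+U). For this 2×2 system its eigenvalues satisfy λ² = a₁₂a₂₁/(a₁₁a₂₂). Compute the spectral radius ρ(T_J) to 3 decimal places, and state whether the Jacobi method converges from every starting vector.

0.365

a₁₂a₂₁/(a₁₁a₂₂) = (-2)·(3) / ((-9)·(5)) = 0.133333
ρ = √|0.133333| = √0.133333 = 0.365
ρ < 1, so Jacobi converges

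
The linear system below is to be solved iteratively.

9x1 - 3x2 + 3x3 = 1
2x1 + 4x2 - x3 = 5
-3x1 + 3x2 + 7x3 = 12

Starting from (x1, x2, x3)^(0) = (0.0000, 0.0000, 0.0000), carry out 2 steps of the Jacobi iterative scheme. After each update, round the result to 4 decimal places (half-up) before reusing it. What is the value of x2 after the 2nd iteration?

Iteration 1:
  x1 = (1 - (-3)·0.0000 - (3)·0.0000) / (9) = 0.1111
  x2 = (5 - (2)·0.0000 - (-1)·0.0000) / (4) = 1.2500
  x3 = (12 - (-3)·0.0000 - (3)·0.0000) / (7) = 1.7143
Iteration 2:
  x1 = (1 - (-3)·1.2500 - (3)·1.7143) / (9) = -0.0437
  x2 = (5 - (2)·0.1111 - (-1)·1.7143) / (4) = 1.6230
  x3 = (12 - (-3)·0.1111 - (3)·1.2500) / (7) = 1.2262

1.6230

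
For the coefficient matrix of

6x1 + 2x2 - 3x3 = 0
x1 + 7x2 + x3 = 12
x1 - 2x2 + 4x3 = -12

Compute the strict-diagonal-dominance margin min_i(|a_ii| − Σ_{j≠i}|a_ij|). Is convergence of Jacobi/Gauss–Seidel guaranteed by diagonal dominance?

row 1: |6| − (2+3) = 1
row 2: |7| − (1+1) = 5
row 3: |4| − (1+2) = 1
minimum over rows = 1 → strictly diagonally dominant (convergence guaranteed)

1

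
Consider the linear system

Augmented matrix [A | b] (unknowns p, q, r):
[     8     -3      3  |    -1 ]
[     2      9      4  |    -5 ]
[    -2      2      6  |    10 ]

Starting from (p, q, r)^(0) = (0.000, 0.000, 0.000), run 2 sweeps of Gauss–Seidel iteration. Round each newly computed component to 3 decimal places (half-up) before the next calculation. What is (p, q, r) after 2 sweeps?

(-0.998, -1.134, 1.712)

Iteration 1:
  p = (-1 - (-3)·0.000 - (3)·0.000) / (8) = -0.125
  q = (-5 - (2)·-0.125 - (4)·0.000) / (9) = -0.528
  r = (10 - (-2)·-0.125 - (2)·-0.528) / (6) = 1.801
Iteration 2:
  p = (-1 - (-3)·-0.528 - (3)·1.801) / (8) = -0.998
  q = (-5 - (2)·-0.998 - (4)·1.801) / (9) = -1.134
  r = (10 - (-2)·-0.998 - (2)·-1.134) / (6) = 1.712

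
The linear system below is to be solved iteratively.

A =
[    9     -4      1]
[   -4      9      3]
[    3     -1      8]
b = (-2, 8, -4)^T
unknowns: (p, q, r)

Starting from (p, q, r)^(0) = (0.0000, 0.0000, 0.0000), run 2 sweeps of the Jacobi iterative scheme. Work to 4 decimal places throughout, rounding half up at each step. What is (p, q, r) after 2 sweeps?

Iteration 1:
  p = (-2 - (-4)·0.0000 - (1)·0.0000) / (9) = -0.2222
  q = (8 - (-4)·0.0000 - (3)·0.0000) / (9) = 0.8889
  r = (-4 - (3)·0.0000 - (-1)·0.0000) / (8) = -0.5000
Iteration 2:
  p = (-2 - (-4)·0.8889 - (1)·-0.5000) / (9) = 0.2284
  q = (8 - (-4)·-0.2222 - (3)·-0.5000) / (9) = 0.9568
  r = (-4 - (3)·-0.2222 - (-1)·0.8889) / (8) = -0.3056

(0.2284, 0.9568, -0.3056)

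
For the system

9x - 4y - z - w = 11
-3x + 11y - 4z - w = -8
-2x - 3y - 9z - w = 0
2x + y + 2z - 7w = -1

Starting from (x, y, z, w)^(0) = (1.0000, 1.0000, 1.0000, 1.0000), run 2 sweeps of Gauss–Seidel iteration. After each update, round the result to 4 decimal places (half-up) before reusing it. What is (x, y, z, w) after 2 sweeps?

(1.3223, -0.5398, -0.1742, 0.3938)

Iteration 1:
  x = (11 - (-4)·1.0000 - (-1)·1.0000 - (-1)·1.0000) / (9) = 1.8889
  y = (-8 - (-3)·1.8889 - (-4)·1.0000 - (-1)·1.0000) / (11) = 0.2424
  z = (0 - (-2)·1.8889 - (-3)·0.2424 - (-1)·1.0000) / (-9) = -0.6117
  w = (-1 - (2)·1.8889 - (1)·0.2424 - (2)·-0.6117) / (-7) = 0.5424
Iteration 2:
  x = (11 - (-4)·0.2424 - (-1)·-0.6117 - (-1)·0.5424) / (9) = 1.3223
  y = (-8 - (-3)·1.3223 - (-4)·-0.6117 - (-1)·0.5424) / (11) = -0.5398
  z = (0 - (-2)·1.3223 - (-3)·-0.5398 - (-1)·0.5424) / (-9) = -0.1742
  w = (-1 - (2)·1.3223 - (1)·-0.5398 - (2)·-0.1742) / (-7) = 0.3938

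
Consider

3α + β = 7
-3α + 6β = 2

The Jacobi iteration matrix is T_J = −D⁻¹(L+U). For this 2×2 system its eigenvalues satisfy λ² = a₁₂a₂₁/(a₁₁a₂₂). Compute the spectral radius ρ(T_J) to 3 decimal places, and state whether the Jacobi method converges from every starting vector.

a₁₂a₂₁/(a₁₁a₂₂) = (1)·(-3) / ((3)·(6)) = -0.166667
ρ = √|-0.166667| = √0.166667 = 0.408
ρ < 1, so Jacobi converges

0.408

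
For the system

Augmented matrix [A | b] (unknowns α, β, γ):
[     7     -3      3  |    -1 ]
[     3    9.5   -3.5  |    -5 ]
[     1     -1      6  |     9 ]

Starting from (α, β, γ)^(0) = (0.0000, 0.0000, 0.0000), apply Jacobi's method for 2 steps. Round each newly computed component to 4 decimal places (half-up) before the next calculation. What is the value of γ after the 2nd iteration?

1.4361

Iteration 1:
  α = (-1 - (-3)·0.0000 - (3)·0.0000) / (7) = -0.1429
  β = (-5 - (3)·0.0000 - (-3.5)·0.0000) / (9.5) = -0.5263
  γ = (9 - (1)·0.0000 - (-1)·0.0000) / (6) = 1.5000
Iteration 2:
  α = (-1 - (-3)·-0.5263 - (3)·1.5000) / (7) = -1.0113
  β = (-5 - (3)·-0.1429 - (-3.5)·1.5000) / (9.5) = 0.0714
  γ = (9 - (1)·-0.1429 - (-1)·-0.5263) / (6) = 1.4361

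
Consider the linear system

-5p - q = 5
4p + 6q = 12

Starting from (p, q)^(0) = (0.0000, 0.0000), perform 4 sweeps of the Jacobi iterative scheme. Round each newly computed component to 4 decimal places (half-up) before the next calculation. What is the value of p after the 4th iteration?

-1.5867

Iteration 1:
  p = (5 - (-1)·0.0000) / (-5) = -1.0000
  q = (12 - (4)·0.0000) / (6) = 2.0000
Iteration 2:
  p = (5 - (-1)·2.0000) / (-5) = -1.4000
  q = (12 - (4)·-1.0000) / (6) = 2.6667
Iteration 3:
  p = (5 - (-1)·2.6667) / (-5) = -1.5333
  q = (12 - (4)·-1.4000) / (6) = 2.9333
Iteration 4:
  p = (5 - (-1)·2.9333) / (-5) = -1.5867
  q = (12 - (4)·-1.5333) / (6) = 3.0222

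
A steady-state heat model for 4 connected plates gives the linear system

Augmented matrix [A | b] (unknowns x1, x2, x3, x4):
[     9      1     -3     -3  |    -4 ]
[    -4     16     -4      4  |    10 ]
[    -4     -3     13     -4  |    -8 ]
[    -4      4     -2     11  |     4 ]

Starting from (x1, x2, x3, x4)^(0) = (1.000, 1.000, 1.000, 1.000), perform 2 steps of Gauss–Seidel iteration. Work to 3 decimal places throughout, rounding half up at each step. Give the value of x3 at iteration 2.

-0.629

Iteration 1:
  x1 = (-4 - (1)·1.000 - (-3)·1.000 - (-3)·1.000) / (9) = 0.111
  x2 = (10 - (-4)·0.111 - (-4)·1.000 - (4)·1.000) / (16) = 0.653
  x3 = (-8 - (-4)·0.111 - (-3)·0.653 - (-4)·1.000) / (13) = -0.123
  x4 = (4 - (-4)·0.111 - (4)·0.653 - (-2)·-0.123) / (11) = 0.144
Iteration 2:
  x1 = (-4 - (1)·0.653 - (-3)·-0.123 - (-3)·0.144) / (9) = -0.510
  x2 = (10 - (-4)·-0.510 - (-4)·-0.123 - (4)·0.144) / (16) = 0.431
  x3 = (-8 - (-4)·-0.510 - (-3)·0.431 - (-4)·0.144) / (13) = -0.629
  x4 = (4 - (-4)·-0.510 - (4)·0.431 - (-2)·-0.629) / (11) = -0.093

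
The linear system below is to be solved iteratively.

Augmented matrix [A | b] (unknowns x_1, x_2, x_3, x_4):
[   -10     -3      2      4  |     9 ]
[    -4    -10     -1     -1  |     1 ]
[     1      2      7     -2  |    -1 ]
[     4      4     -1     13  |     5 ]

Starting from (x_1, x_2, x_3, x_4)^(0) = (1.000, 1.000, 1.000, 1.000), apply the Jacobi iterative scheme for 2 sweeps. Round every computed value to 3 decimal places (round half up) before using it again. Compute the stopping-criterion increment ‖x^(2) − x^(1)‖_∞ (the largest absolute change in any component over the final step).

Iteration 1:
  x_1 = (9 - (-3)·1.000 - (2)·1.000 - (4)·1.000) / (-10) = -0.600
  x_2 = (1 - (-4)·1.000 - (-1)·1.000 - (-1)·1.000) / (-10) = -0.700
  x_3 = (-1 - (1)·1.000 - (2)·1.000 - (-2)·1.000) / (7) = -0.286
  x_4 = (5 - (4)·1.000 - (4)·1.000 - (-1)·1.000) / (13) = -0.154
Iteration 2:
  x_1 = (9 - (-3)·-0.700 - (2)·-0.286 - (4)·-0.154) / (-10) = -0.809
  x_2 = (1 - (-4)·-0.600 - (-1)·-0.286 - (-1)·-0.154) / (-10) = 0.184
  x_3 = (-1 - (1)·-0.600 - (2)·-0.700 - (-2)·-0.154) / (7) = 0.099
  x_4 = (5 - (4)·-0.600 - (4)·-0.700 - (-1)·-0.286) / (13) = 0.763
Change: (-0.209, 0.884, 0.385, 0.917) → max |·| = 0.917

0.917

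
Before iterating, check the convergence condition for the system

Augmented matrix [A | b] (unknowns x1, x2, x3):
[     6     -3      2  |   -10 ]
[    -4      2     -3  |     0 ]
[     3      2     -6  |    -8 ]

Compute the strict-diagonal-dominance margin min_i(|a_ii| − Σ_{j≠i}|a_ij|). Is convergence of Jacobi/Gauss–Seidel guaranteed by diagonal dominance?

-5

row 1: |6| − (3+2) = 1
row 2: |2| − (4+3) = -5
row 3: |-6| − (3+2) = 1
minimum over rows = -5 → not strictly diagonally dominant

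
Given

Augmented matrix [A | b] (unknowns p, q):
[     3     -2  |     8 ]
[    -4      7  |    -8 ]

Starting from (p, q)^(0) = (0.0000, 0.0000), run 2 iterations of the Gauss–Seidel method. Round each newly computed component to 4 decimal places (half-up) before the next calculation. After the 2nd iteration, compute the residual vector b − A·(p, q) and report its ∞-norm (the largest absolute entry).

Iteration 1:
  p = (8 - (-2)·0.0000) / (3) = 2.6667
  q = (-8 - (-4)·2.6667) / (7) = 0.3810
Iteration 2:
  p = (8 - (-2)·0.3810) / (3) = 2.9207
  q = (-8 - (-4)·2.9207) / (7) = 0.5261
Residual b − A·x = (0.2901, 0.0001); ∞-norm = 0.2901

0.2901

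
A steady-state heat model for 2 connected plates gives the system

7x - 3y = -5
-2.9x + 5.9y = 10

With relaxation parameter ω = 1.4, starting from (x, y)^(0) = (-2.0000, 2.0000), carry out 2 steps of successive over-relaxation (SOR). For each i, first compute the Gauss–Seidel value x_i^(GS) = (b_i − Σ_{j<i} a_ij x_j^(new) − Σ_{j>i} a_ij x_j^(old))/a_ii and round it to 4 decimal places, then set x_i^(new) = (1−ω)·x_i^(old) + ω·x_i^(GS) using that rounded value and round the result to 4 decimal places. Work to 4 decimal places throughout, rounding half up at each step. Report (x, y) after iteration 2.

Iteration 1:
  x: GS value = (-5 - (-3)·2.0000) / (7) = 0.1429;  x ← (1−ω)·-2.0000 + ω·0.1429 = 1.0001
  y: GS value = (10 - (-2.9)·1.0001) / (5.9) = 2.1865;  y ← (1−ω)·2.0000 + ω·2.1865 = 2.2611
Iteration 2:
  x: GS value = (-5 - (-3)·2.2611) / (7) = 0.2548;  x ← (1−ω)·1.0001 + ω·0.2548 = -0.0433
  y: GS value = (10 - (-2.9)·-0.0433) / (5.9) = 1.6736;  y ← (1−ω)·2.2611 + ω·1.6736 = 1.4386

(-0.0433, 1.4386)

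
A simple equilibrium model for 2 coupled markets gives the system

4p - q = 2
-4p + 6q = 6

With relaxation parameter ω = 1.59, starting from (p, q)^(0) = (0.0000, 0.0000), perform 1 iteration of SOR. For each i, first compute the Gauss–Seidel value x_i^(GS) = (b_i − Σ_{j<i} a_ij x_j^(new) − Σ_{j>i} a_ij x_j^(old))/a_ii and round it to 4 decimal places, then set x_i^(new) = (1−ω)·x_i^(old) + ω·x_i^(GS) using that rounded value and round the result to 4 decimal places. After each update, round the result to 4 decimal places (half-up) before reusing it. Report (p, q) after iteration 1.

(0.7950, 2.4327)

Iteration 1:
  p: GS value = (2 - (-1)·0.0000) / (4) = 0.5000;  p ← (1−ω)·0.0000 + ω·0.5000 = 0.7950
  q: GS value = (6 - (-4)·0.7950) / (6) = 1.5300;  q ← (1−ω)·0.0000 + ω·1.5300 = 2.4327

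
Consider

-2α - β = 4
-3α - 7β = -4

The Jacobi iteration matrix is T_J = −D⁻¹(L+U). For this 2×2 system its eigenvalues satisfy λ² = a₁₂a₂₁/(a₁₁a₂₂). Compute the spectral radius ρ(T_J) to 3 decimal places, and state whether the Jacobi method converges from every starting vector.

a₁₂a₂₁/(a₁₁a₂₂) = (-1)·(-3) / ((-2)·(-7)) = 0.214286
ρ = √|0.214286| = √0.214286 = 0.463
ρ < 1, so Jacobi converges

0.463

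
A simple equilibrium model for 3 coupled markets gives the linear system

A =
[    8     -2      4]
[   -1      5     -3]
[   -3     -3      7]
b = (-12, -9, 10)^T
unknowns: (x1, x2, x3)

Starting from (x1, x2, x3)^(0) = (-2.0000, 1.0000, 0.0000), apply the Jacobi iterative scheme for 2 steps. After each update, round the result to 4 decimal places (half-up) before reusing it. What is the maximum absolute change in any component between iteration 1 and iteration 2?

1.3000

Iteration 1:
  x1 = (-12 - (-2)·1.0000 - (4)·0.0000) / (8) = -1.2500
  x2 = (-9 - (-1)·-2.0000 - (-3)·0.0000) / (5) = -2.2000
  x3 = (10 - (-3)·-2.0000 - (-3)·1.0000) / (7) = 1.0000
Iteration 2:
  x1 = (-12 - (-2)·-2.2000 - (4)·1.0000) / (8) = -2.5500
  x2 = (-9 - (-1)·-1.2500 - (-3)·1.0000) / (5) = -1.4500
  x3 = (10 - (-3)·-1.2500 - (-3)·-2.2000) / (7) = -0.0500
Change: (-1.3000, 0.7500, -1.0500) → max |·| = 1.3000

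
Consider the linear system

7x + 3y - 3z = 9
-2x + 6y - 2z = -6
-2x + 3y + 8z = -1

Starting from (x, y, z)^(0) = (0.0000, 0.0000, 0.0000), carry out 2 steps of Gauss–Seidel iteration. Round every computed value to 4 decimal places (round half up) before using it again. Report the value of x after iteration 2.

Iteration 1:
  x = (9 - (3)·0.0000 - (-3)·0.0000) / (7) = 1.2857
  y = (-6 - (-2)·1.2857 - (-2)·0.0000) / (6) = -0.5714
  z = (-1 - (-2)·1.2857 - (3)·-0.5714) / (8) = 0.4107
Iteration 2:
  x = (9 - (3)·-0.5714 - (-3)·0.4107) / (7) = 1.7066
  y = (-6 - (-2)·1.7066 - (-2)·0.4107) / (6) = -0.2942
  z = (-1 - (-2)·1.7066 - (3)·-0.2942) / (8) = 0.4120

1.7066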